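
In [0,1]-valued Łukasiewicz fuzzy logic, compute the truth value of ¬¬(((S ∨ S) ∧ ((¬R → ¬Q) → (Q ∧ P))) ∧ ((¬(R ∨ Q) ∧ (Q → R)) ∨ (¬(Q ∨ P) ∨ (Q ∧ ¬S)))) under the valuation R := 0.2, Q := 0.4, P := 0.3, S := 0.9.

(S ∨ S) = max(0.9, 0.9) = 0.9
¬R: Łukasiewicz ¬ gives 1 − 0.2 = 0.8
¬Q: Łukasiewicz ¬ gives 1 − 0.4 = 0.6
(¬R → ¬Q): min(1, 1 − 0.8 + 0.6) = 0.8
(Q ∧ P) = min(0.4, 0.3) = 0.3
((¬R → ¬Q) → (Q ∧ P)): min(1, 1 − 0.8 + 0.3) = 0.5
((S ∨ S) ∧ ((¬R → ¬Q) → (Q ∧ P))) = min(0.9, 0.5) = 0.5
(R ∨ Q) = max(0.2, 0.4) = 0.4
¬(R ∨ Q): Łukasiewicz ¬ gives 1 − 0.4 = 0.6
(Q → R): min(1, 1 − 0.4 + 0.2) = 0.8
(¬(R ∨ Q) ∧ (Q → R)) = min(0.6, 0.8) = 0.6
(Q ∨ P) = max(0.4, 0.3) = 0.4
¬(Q ∨ P): Łukasiewicz ¬ gives 1 − 0.4 = 0.6
¬S: Łukasiewicz ¬ gives 1 − 0.9 = 0.1
(Q ∧ ¬S) = min(0.4, 0.1) = 0.1
(¬(Q ∨ P) ∨ (Q ∧ ¬S)) = max(0.6, 0.1) = 0.6
((¬(R ∨ Q) ∧ (Q → R)) ∨ (¬(Q ∨ P) ∨ (Q ∧ ¬S))) = max(0.6, 0.6) = 0.6
(((S ∨ S) ∧ ((¬R → ¬Q) → (Q ∧ P))) ∧ ((¬(R ∨ Q) ∧ (Q → R)) ∨ (¬(Q ∨ P) ∨ (Q ∧ ¬S)))) = min(0.5, 0.6) = 0.5
¬(((S ∨ S) ∧ ((¬R → ¬Q) → (Q ∧ P))) ∧ ((¬(R ∨ Q) ∧ (Q → R)) ∨ (¬(Q ∨ P) ∨ (Q ∧ ¬S)))): Łukasiewicz ¬ gives 1 − 0.5 = 0.5
¬¬(((S ∨ S) ∧ ((¬R → ¬Q) → (Q ∧ P))) ∧ ((¬(R ∨ Q) ∧ (Q → R)) ∨ (¬(Q ∨ P) ∨ (Q ∧ ¬S)))): Łukasiewicz ¬ gives 1 − 0.5 = 0.5

0.50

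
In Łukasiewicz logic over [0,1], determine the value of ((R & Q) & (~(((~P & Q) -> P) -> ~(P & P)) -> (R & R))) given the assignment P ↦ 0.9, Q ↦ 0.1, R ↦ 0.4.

(R & Q) = min(0.4, 0.1) = 0.1
~P: Łukasiewicz ¬ gives 1 − 0.9 = 0.1
(~P & Q) = min(0.1, 0.1) = 0.1
((~P & Q) -> P): min(1, 1 − 0.1 + 0.9) = 1
(P & P) = min(0.9, 0.9) = 0.9
~(P & P): Łukasiewicz ¬ gives 1 − 0.9 = 0.1
(((~P & Q) -> P) -> ~(P & P)): min(1, 1 − 1 + 0.1) = 0.1
~(((~P & Q) -> P) -> ~(P & P)): Łukasiewicz ¬ gives 1 − 0.1 = 0.9
(R & R) = min(0.4, 0.4) = 0.4
(~(((~P & Q) -> P) -> ~(P & P)) -> (R & R)): min(1, 1 − 0.9 + 0.4) = 0.5
((R & Q) & (~(((~P & Q) -> P) -> ~(P & P)) -> (R & R))) = min(0.1, 0.5) = 0.1

0.10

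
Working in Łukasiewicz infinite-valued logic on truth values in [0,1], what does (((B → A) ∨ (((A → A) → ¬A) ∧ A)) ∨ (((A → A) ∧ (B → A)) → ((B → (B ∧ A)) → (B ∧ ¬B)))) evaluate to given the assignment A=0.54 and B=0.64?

0.90

(B → A): min(1, 1 − 0.64 + 0.54) = 0.9
(A → A): min(1, 1 − 0.54 + 0.54) = 1
¬A: Łukasiewicz ¬ gives 1 − 0.54 = 0.46
((A → A) → ¬A): min(1, 1 − 1 + 0.46) = 0.46
(((A → A) → ¬A) ∧ A) = min(0.46, 0.54) = 0.46
((B → A) ∨ (((A → A) → ¬A) ∧ A)) = max(0.9, 0.46) = 0.9
(A → A): min(1, 1 − 0.54 + 0.54) = 1
(B → A): min(1, 1 − 0.64 + 0.54) = 0.9
((A → A) ∧ (B → A)) = min(1, 0.9) = 0.9
(B ∧ A) = min(0.64, 0.54) = 0.54
(B → (B ∧ A)): min(1, 1 − 0.64 + 0.54) = 0.9
¬B: Łukasiewicz ¬ gives 1 − 0.64 = 0.36
(B ∧ ¬B) = min(0.64, 0.36) = 0.36
((B → (B ∧ A)) → (B ∧ ¬B)): min(1, 1 − 0.9 + 0.36) = 0.46
(((A → A) ∧ (B → A)) → ((B → (B ∧ A)) → (B ∧ ¬B))): min(1, 1 − 0.9 + 0.46) = 0.56
(((B → A) ∨ (((A → A) → ¬A) ∧ A)) ∨ (((A → A) ∧ (B → A)) → ((B → (B ∧ A)) → (B ∧ ¬B)))) = max(0.9, 0.56) = 0.9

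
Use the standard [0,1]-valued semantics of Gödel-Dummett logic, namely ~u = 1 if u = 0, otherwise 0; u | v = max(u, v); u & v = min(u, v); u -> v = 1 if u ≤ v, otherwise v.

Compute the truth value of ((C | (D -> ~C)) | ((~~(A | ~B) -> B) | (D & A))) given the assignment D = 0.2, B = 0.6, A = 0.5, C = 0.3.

~C: Gödel ¬ of 0.3 = 0 (operand ≠ 0)
(D -> ~C): 0.2 > 0, so result = 0
(C | (D -> ~C)) = max(0.3, 0) = 0.3
~B: Gödel ¬ of 0.6 = 0 (operand ≠ 0)
(A | ~B) = max(0.5, 0) = 0.5
~(A | ~B): Gödel ¬ of 0.5 = 0 (operand ≠ 0)
~~(A | ~B): Gödel ¬ of 0 = 1 (operand is 0)
(~~(A | ~B) -> B): 1 > 0.6, so result = 0.6
(D & A) = min(0.2, 0.5) = 0.2
((~~(A | ~B) -> B) | (D & A)) = max(0.6, 0.2) = 0.6
((C | (D -> ~C)) | ((~~(A | ~B) -> B) | (D & A))) = max(0.3, 0.6) = 0.6

0.60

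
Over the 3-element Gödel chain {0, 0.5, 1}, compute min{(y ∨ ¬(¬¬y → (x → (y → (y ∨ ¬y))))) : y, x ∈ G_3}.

The minimum is attained at y = 0, x = 0:
  ¬y: Gödel ¬ of 0 = 1 (operand is 0)
  ¬¬y: Gödel ¬ of 1 = 0 (operand ≠ 0)
  ¬y: Gödel ¬ of 0 = 1 (operand is 0)
  (y ∨ ¬y) = max(0, 1) = 1
  (y → (y ∨ ¬y)): 0 ≤ 1, so result = 1
  (x → (y → (y ∨ ¬y))): 0 ≤ 1, so result = 1
  (¬¬y → (x → (y → (y ∨ ¬y)))): 0 ≤ 1, so result = 1
  ¬(¬¬y → (x → (y → (y ∨ ¬y)))): Gödel ¬ of 1 = 0 (operand ≠ 0)
  (y ∨ ¬(¬¬y → (x → (y → (y ∨ ¬y))))) = max(0, 0) = 0
Checking all 9 assignments confirms none give a value below 0.00.

0.00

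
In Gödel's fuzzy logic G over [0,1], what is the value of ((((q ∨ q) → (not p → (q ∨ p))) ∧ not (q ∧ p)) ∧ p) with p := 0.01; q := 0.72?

0.00

(q ∨ q) = max(0.72, 0.72) = 0.72
not p: Gödel ¬ of 0.01 = 0 (operand ≠ 0)
(q ∨ p) = max(0.72, 0.01) = 0.72
(not p → (q ∨ p)): 0 ≤ 0.72, so result = 1
((q ∨ q) → (not p → (q ∨ p))): 0.72 ≤ 1, so result = 1
(q ∧ p) = min(0.72, 0.01) = 0.01
not (q ∧ p): Gödel ¬ of 0.01 = 0 (operand ≠ 0)
(((q ∨ q) → (not p → (q ∨ p))) ∧ not (q ∧ p)) = min(1, 0) = 0
((((q ∨ q) → (not p → (q ∨ p))) ∧ not (q ∧ p)) ∧ p) = min(0, 0.01) = 0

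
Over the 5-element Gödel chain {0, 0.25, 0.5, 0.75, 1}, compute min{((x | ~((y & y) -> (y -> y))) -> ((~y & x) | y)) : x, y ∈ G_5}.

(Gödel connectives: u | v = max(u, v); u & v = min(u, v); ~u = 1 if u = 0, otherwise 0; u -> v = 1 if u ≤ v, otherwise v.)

0.25

The minimum is attained at x = 0.5, y = 0.25:
  (y & y) = min(0.25, 0.25) = 0.25
  (y -> y): 0.25 ≤ 0.25, so result = 1
  ((y & y) -> (y -> y)): 0.25 ≤ 1, so result = 1
  ~((y & y) -> (y -> y)): Gödel ¬ of 1 = 0 (operand ≠ 0)
  (x | ~((y & y) -> (y -> y))) = max(0.5, 0) = 0.5
  ~y: Gödel ¬ of 0.25 = 0 (operand ≠ 0)
  (~y & x) = min(0, 0.5) = 0
  ((~y & x) | y) = max(0, 0.25) = 0.25
  ((x | ~((y & y) -> (y -> y))) -> ((~y & x) | y)): 0.5 > 0.25, so result = 0.25
Checking all 25 assignments confirms none give a value below 0.25.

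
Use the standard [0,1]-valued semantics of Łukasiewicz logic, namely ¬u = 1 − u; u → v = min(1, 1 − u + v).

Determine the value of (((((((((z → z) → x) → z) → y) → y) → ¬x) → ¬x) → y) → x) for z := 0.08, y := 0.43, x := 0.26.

0.65

(z → z): min(1, 1 − 0.08 + 0.08) = 1
((z → z) → x): min(1, 1 − 1 + 0.26) = 0.26
(((z → z) → x) → z): min(1, 1 − 0.26 + 0.08) = 0.82
((((z → z) → x) → z) → y): min(1, 1 − 0.82 + 0.43) = 0.61
(((((z → z) → x) → z) → y) → y): min(1, 1 − 0.61 + 0.43) = 0.82
¬x: Łukasiewicz ¬ gives 1 − 0.26 = 0.74
((((((z → z) → x) → z) → y) → y) → ¬x): min(1, 1 − 0.82 + 0.74) = 0.92
¬x: Łukasiewicz ¬ gives 1 − 0.26 = 0.74
(((((((z → z) → x) → z) → y) → y) → ¬x) → ¬x): min(1, 1 − 0.92 + 0.74) = 0.82
((((((((z → z) → x) → z) → y) → y) → ¬x) → ¬x) → y): min(1, 1 − 0.82 + 0.43) = 0.61
(((((((((z → z) → x) → z) → y) → y) → ¬x) → ¬x) → y) → x): min(1, 1 − 0.61 + 0.26) = 0.65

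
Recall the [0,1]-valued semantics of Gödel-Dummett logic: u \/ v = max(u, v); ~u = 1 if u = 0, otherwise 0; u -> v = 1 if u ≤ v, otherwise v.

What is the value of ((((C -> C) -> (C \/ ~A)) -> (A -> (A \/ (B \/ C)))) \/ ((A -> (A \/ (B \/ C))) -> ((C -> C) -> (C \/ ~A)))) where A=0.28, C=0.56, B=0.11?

1.00

(C -> C): 0.56 ≤ 0.56, so result = 1
~A: Gödel ¬ of 0.28 = 0 (operand ≠ 0)
(C \/ ~A) = max(0.56, 0) = 0.56
((C -> C) -> (C \/ ~A)): 1 > 0.56, so result = 0.56
(B \/ C) = max(0.11, 0.56) = 0.56
(A \/ (B \/ C)) = max(0.28, 0.56) = 0.56
(A -> (A \/ (B \/ C))): 0.28 ≤ 0.56, so result = 1
(((C -> C) -> (C \/ ~A)) -> (A -> (A \/ (B \/ C)))): 0.56 ≤ 1, so result = 1
(B \/ C) = max(0.11, 0.56) = 0.56
(A \/ (B \/ C)) = max(0.28, 0.56) = 0.56
(A -> (A \/ (B \/ C))): 0.28 ≤ 0.56, so result = 1
(C -> C): 0.56 ≤ 0.56, so result = 1
~A: Gödel ¬ of 0.28 = 0 (operand ≠ 0)
(C \/ ~A) = max(0.56, 0) = 0.56
((C -> C) -> (C \/ ~A)): 1 > 0.56, so result = 0.56
((A -> (A \/ (B \/ C))) -> ((C -> C) -> (C \/ ~A))): 1 > 0.56, so result = 0.56
((((C -> C) -> (C \/ ~A)) -> (A -> (A \/ (B \/ C)))) \/ ((A -> (A \/ (B \/ C))) -> ((C -> C) -> (C \/ ~A)))) = max(1, 0.56) = 1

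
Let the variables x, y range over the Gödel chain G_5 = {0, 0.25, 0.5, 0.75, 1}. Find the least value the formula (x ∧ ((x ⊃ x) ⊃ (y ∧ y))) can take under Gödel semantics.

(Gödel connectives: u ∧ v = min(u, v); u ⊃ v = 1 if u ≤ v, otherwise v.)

The minimum is attained at x = 0, y = 0:
  (x ⊃ x): 0 ≤ 0, so result = 1
  (y ∧ y) = min(0, 0) = 0
  ((x ⊃ x) ⊃ (y ∧ y)): 1 > 0, so result = 0
  (x ∧ ((x ⊃ x) ⊃ (y ∧ y))) = min(0, 0) = 0
Checking all 25 assignments confirms none give a value below 0.00.

0.00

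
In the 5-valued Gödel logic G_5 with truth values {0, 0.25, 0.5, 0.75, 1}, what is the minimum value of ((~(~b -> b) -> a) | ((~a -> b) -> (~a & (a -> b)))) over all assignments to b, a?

0.25

The minimum is attained at b = 0, a = 0.25:
  ~b: Gödel ¬ of 0 = 1 (operand is 0)
  (~b -> b): 1 > 0, so result = 0
  ~(~b -> b): Gödel ¬ of 0 = 1 (operand is 0)
  (~(~b -> b) -> a): 1 > 0.25, so result = 0.25
  ~a: Gödel ¬ of 0.25 = 0 (operand ≠ 0)
  (~a -> b): 0 ≤ 0, so result = 1
  ~a: Gödel ¬ of 0.25 = 0 (operand ≠ 0)
  (a -> b): 0.25 > 0, so result = 0
  (~a & (a -> b)) = min(0, 0) = 0
  ((~a -> b) -> (~a & (a -> b))): 1 > 0, so result = 0
  ((~(~b -> b) -> a) | ((~a -> b) -> (~a & (a -> b)))) = max(0.25, 0) = 0.25
Checking all 25 assignments confirms none give a value below 0.25.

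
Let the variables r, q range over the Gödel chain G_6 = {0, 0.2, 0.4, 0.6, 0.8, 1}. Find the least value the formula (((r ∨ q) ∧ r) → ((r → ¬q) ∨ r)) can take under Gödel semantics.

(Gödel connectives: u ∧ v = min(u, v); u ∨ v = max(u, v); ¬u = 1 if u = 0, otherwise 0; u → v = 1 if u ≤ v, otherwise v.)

1.00

Every assignment gives 1. For instance at r = 0, q = 0:
  (r ∨ q) = max(0, 0) = 0
  ((r ∨ q) ∧ r) = min(0, 0) = 0
  ¬q: Gödel ¬ of 0 = 1 (operand is 0)
  (r → ¬q): 0 ≤ 1, so result = 1
  ((r → ¬q) ∨ r) = max(1, 0) = 1
  (((r ∨ q) ∧ r) → ((r → ¬q) ∨ r)): 0 ≤ 1, so result = 1
All 36 assignments give value 1 — the formula is a G_6-tautology.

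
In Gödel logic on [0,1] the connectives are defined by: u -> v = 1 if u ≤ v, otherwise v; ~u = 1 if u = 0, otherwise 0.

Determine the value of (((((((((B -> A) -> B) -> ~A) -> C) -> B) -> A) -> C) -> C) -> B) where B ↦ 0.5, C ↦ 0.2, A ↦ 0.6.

0.50

(B -> A): 0.5 ≤ 0.6, so result = 1
((B -> A) -> B): 1 > 0.5, so result = 0.5
~A: Gödel ¬ of 0.6 = 0 (operand ≠ 0)
(((B -> A) -> B) -> ~A): 0.5 > 0, so result = 0
((((B -> A) -> B) -> ~A) -> C): 0 ≤ 0.2, so result = 1
(((((B -> A) -> B) -> ~A) -> C) -> B): 1 > 0.5, so result = 0.5
((((((B -> A) -> B) -> ~A) -> C) -> B) -> A): 0.5 ≤ 0.6, so result = 1
(((((((B -> A) -> B) -> ~A) -> C) -> B) -> A) -> C): 1 > 0.2, so result = 0.2
((((((((B -> A) -> B) -> ~A) -> C) -> B) -> A) -> C) -> C): 0.2 ≤ 0.2, so result = 1
(((((((((B -> A) -> B) -> ~A) -> C) -> B) -> A) -> C) -> C) -> B): 1 > 0.5, so result = 0.5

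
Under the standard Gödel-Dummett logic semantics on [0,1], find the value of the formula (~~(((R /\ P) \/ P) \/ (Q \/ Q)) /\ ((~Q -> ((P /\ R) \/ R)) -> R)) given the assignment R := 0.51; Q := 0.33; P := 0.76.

(R /\ P) = min(0.51, 0.76) = 0.51
((R /\ P) \/ P) = max(0.51, 0.76) = 0.76
(Q \/ Q) = max(0.33, 0.33) = 0.33
(((R /\ P) \/ P) \/ (Q \/ Q)) = max(0.76, 0.33) = 0.76
~(((R /\ P) \/ P) \/ (Q \/ Q)): Gödel ¬ of 0.76 = 0 (operand ≠ 0)
~~(((R /\ P) \/ P) \/ (Q \/ Q)): Gödel ¬ of 0 = 1 (operand is 0)
~Q: Gödel ¬ of 0.33 = 0 (operand ≠ 0)
(P /\ R) = min(0.76, 0.51) = 0.51
((P /\ R) \/ R) = max(0.51, 0.51) = 0.51
(~Q -> ((P /\ R) \/ R)): 0 ≤ 0.51, so result = 1
((~Q -> ((P /\ R) \/ R)) -> R): 1 > 0.51, so result = 0.51
(~~(((R /\ P) \/ P) \/ (Q \/ Q)) /\ ((~Q -> ((P /\ R) \/ R)) -> R)) = min(1, 0.51) = 0.51

0.51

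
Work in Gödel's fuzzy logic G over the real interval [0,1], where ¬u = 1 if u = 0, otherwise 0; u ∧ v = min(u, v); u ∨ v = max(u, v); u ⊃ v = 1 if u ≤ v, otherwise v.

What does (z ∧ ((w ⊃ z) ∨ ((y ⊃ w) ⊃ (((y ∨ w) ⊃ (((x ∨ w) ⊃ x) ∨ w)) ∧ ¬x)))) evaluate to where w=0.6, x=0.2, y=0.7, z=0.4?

0.40

(w ⊃ z): 0.6 > 0.4, so result = 0.4
(y ⊃ w): 0.7 > 0.6, so result = 0.6
(y ∨ w) = max(0.7, 0.6) = 0.7
(x ∨ w) = max(0.2, 0.6) = 0.6
((x ∨ w) ⊃ x): 0.6 > 0.2, so result = 0.2
(((x ∨ w) ⊃ x) ∨ w) = max(0.2, 0.6) = 0.6
((y ∨ w) ⊃ (((x ∨ w) ⊃ x) ∨ w)): 0.7 > 0.6, so result = 0.6
¬x: Gödel ¬ of 0.2 = 0 (operand ≠ 0)
(((y ∨ w) ⊃ (((x ∨ w) ⊃ x) ∨ w)) ∧ ¬x) = min(0.6, 0) = 0
((y ⊃ w) ⊃ (((y ∨ w) ⊃ (((x ∨ w) ⊃ x) ∨ w)) ∧ ¬x)): 0.6 > 0, so result = 0
((w ⊃ z) ∨ ((y ⊃ w) ⊃ (((y ∨ w) ⊃ (((x ∨ w) ⊃ x) ∨ w)) ∧ ¬x))) = max(0.4, 0) = 0.4
(z ∧ ((w ⊃ z) ∨ ((y ⊃ w) ⊃ (((y ∨ w) ⊃ (((x ∨ w) ⊃ x) ∨ w)) ∧ ¬x)))) = min(0.4, 0.4) = 0.4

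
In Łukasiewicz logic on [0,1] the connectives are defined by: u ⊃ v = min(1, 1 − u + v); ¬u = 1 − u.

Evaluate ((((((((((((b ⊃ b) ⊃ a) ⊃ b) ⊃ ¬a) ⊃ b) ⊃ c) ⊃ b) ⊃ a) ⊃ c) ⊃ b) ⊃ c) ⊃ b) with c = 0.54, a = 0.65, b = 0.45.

0.66

(b ⊃ b): min(1, 1 − 0.45 + 0.45) = 1
((b ⊃ b) ⊃ a): min(1, 1 − 1 + 0.65) = 0.65
(((b ⊃ b) ⊃ a) ⊃ b): min(1, 1 − 0.65 + 0.45) = 0.8
¬a: Łukasiewicz ¬ gives 1 − 0.65 = 0.35
((((b ⊃ b) ⊃ a) ⊃ b) ⊃ ¬a): min(1, 1 − 0.8 + 0.35) = 0.55
(((((b ⊃ b) ⊃ a) ⊃ b) ⊃ ¬a) ⊃ b): min(1, 1 − 0.55 + 0.45) = 0.9
((((((b ⊃ b) ⊃ a) ⊃ b) ⊃ ¬a) ⊃ b) ⊃ c): min(1, 1 − 0.9 + 0.54) = 0.64
(((((((b ⊃ b) ⊃ a) ⊃ b) ⊃ ¬a) ⊃ b) ⊃ c) ⊃ b): min(1, 1 − 0.64 + 0.45) = 0.81
((((((((b ⊃ b) ⊃ a) ⊃ b) ⊃ ¬a) ⊃ b) ⊃ c) ⊃ b) ⊃ a): min(1, 1 − 0.81 + 0.65) = 0.84
(((((((((b ⊃ b) ⊃ a) ⊃ b) ⊃ ¬a) ⊃ b) ⊃ c) ⊃ b) ⊃ a) ⊃ c): min(1, 1 − 0.84 + 0.54) = 0.7
((((((((((b ⊃ b) ⊃ a) ⊃ b) ⊃ ¬a) ⊃ b) ⊃ c) ⊃ b) ⊃ a) ⊃ c) ⊃ b): min(1, 1 − 0.7 + 0.45) = 0.75
(((((((((((b ⊃ b) ⊃ a) ⊃ b) ⊃ ¬a) ⊃ b) ⊃ c) ⊃ b) ⊃ a) ⊃ c) ⊃ b) ⊃ c): min(1, 1 − 0.75 + 0.54) = 0.79
((((((((((((b ⊃ b) ⊃ a) ⊃ b) ⊃ ¬a) ⊃ b) ⊃ c) ⊃ b) ⊃ a) ⊃ c) ⊃ b) ⊃ c) ⊃ b): min(1, 1 − 0.79 + 0.45) = 0.66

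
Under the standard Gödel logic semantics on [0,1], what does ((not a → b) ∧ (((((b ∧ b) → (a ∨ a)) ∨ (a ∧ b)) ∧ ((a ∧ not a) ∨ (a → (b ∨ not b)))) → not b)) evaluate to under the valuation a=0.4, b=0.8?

0.00

not a: Gödel ¬ of 0.4 = 0 (operand ≠ 0)
(not a → b): 0 ≤ 0.8, so result = 1
(b ∧ b) = min(0.8, 0.8) = 0.8
(a ∨ a) = max(0.4, 0.4) = 0.4
((b ∧ b) → (a ∨ a)): 0.8 > 0.4, so result = 0.4
(a ∧ b) = min(0.4, 0.8) = 0.4
(((b ∧ b) → (a ∨ a)) ∨ (a ∧ b)) = max(0.4, 0.4) = 0.4
not a: Gödel ¬ of 0.4 = 0 (operand ≠ 0)
(a ∧ not a) = min(0.4, 0) = 0
not b: Gödel ¬ of 0.8 = 0 (operand ≠ 0)
(b ∨ not b) = max(0.8, 0) = 0.8
(a → (b ∨ not b)): 0.4 ≤ 0.8, so result = 1
((a ∧ not a) ∨ (a → (b ∨ not b))) = max(0, 1) = 1
((((b ∧ b) → (a ∨ a)) ∨ (a ∧ b)) ∧ ((a ∧ not a) ∨ (a → (b ∨ not b)))) = min(0.4, 1) = 0.4
not b: Gödel ¬ of 0.8 = 0 (operand ≠ 0)
(((((b ∧ b) → (a ∨ a)) ∨ (a ∧ b)) ∧ ((a ∧ not a) ∨ (a → (b ∨ not b)))) → not b): 0.4 > 0, so result = 0
((not a → b) ∧ (((((b ∧ b) → (a ∨ a)) ∨ (a ∧ b)) ∧ ((a ∧ not a) ∨ (a → (b ∨ not b)))) → not b)) = min(1, 0) = 0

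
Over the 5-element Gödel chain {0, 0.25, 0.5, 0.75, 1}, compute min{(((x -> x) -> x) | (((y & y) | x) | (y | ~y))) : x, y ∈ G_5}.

0.25

The minimum is attained at x = 0, y = 0.25:
  (x -> x): 0 ≤ 0, so result = 1
  ((x -> x) -> x): 1 > 0, so result = 0
  (y & y) = min(0.25, 0.25) = 0.25
  ((y & y) | x) = max(0.25, 0) = 0.25
  ~y: Gödel ¬ of 0.25 = 0 (operand ≠ 0)
  (y | ~y) = max(0.25, 0) = 0.25
  (((y & y) | x) | (y | ~y)) = max(0.25, 0.25) = 0.25
  (((x -> x) -> x) | (((y & y) | x) | (y | ~y))) = max(0, 0.25) = 0.25
Checking all 25 assignments confirms none give a value below 0.25.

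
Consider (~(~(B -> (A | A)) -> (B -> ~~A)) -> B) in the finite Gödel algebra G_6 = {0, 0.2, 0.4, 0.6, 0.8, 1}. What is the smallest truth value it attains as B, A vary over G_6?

0.20

The minimum is attained at B = 0.2, A = 0:
  (A | A) = max(0, 0) = 0
  (B -> (A | A)): 0.2 > 0, so result = 0
  ~(B -> (A | A)): Gödel ¬ of 0 = 1 (operand is 0)
  ~A: Gödel ¬ of 0 = 1 (operand is 0)
  ~~A: Gödel ¬ of 1 = 0 (operand ≠ 0)
  (B -> ~~A): 0.2 > 0, so result = 0
  (~(B -> (A | A)) -> (B -> ~~A)): 1 > 0, so result = 0
  ~(~(B -> (A | A)) -> (B -> ~~A)): Gödel ¬ of 0 = 1 (operand is 0)
  (~(~(B -> (A | A)) -> (B -> ~~A)) -> B): 1 > 0.2, so result = 0.2
Checking all 36 assignments confirms none give a value below 0.20.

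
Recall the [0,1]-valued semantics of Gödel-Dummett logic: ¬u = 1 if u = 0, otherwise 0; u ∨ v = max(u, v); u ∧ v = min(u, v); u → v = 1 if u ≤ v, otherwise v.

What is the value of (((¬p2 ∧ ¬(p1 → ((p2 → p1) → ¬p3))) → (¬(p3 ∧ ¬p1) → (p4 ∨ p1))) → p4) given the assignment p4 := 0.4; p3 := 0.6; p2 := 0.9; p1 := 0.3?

¬p2: Gödel ¬ of 0.9 = 0 (operand ≠ 0)
(p2 → p1): 0.9 > 0.3, so result = 0.3
¬p3: Gödel ¬ of 0.6 = 0 (operand ≠ 0)
((p2 → p1) → ¬p3): 0.3 > 0, so result = 0
(p1 → ((p2 → p1) → ¬p3)): 0.3 > 0, so result = 0
¬(p1 → ((p2 → p1) → ¬p3)): Gödel ¬ of 0 = 1 (operand is 0)
(¬p2 ∧ ¬(p1 → ((p2 → p1) → ¬p3))) = min(0, 1) = 0
¬p1: Gödel ¬ of 0.3 = 0 (operand ≠ 0)
(p3 ∧ ¬p1) = min(0.6, 0) = 0
¬(p3 ∧ ¬p1): Gödel ¬ of 0 = 1 (operand is 0)
(p4 ∨ p1) = max(0.4, 0.3) = 0.4
(¬(p3 ∧ ¬p1) → (p4 ∨ p1)): 1 > 0.4, so result = 0.4
((¬p2 ∧ ¬(p1 → ((p2 → p1) → ¬p3))) → (¬(p3 ∧ ¬p1) → (p4 ∨ p1))): 0 ≤ 0.4, so result = 1
(((¬p2 ∧ ¬(p1 → ((p2 → p1) → ¬p3))) → (¬(p3 ∧ ¬p1) → (p4 ∨ p1))) → p4): 1 > 0.4, so result = 0.4

0.40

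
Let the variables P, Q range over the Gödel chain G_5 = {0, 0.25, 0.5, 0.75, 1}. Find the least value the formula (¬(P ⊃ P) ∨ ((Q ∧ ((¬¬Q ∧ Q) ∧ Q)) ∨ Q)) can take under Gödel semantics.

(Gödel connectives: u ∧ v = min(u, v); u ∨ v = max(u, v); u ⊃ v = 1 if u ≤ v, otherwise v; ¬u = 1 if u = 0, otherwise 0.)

The minimum is attained at P = 0, Q = 0:
  (P ⊃ P): 0 ≤ 0, so result = 1
  ¬(P ⊃ P): Gödel ¬ of 1 = 0 (operand ≠ 0)
  ¬Q: Gödel ¬ of 0 = 1 (operand is 0)
  ¬¬Q: Gödel ¬ of 1 = 0 (operand ≠ 0)
  (¬¬Q ∧ Q) = min(0, 0) = 0
  ((¬¬Q ∧ Q) ∧ Q) = min(0, 0) = 0
  (Q ∧ ((¬¬Q ∧ Q) ∧ Q)) = min(0, 0) = 0
  ((Q ∧ ((¬¬Q ∧ Q) ∧ Q)) ∨ Q) = max(0, 0) = 0
  (¬(P ⊃ P) ∨ ((Q ∧ ((¬¬Q ∧ Q) ∧ Q)) ∨ Q)) = max(0, 0) = 0
Checking all 25 assignments confirms none give a value below 0.00.

0.00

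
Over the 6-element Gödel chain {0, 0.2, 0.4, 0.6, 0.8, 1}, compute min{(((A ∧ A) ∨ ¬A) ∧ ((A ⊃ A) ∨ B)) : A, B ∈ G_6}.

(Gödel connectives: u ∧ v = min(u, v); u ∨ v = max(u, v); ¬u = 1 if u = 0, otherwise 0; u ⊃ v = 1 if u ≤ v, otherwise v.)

0.20

The minimum is attained at A = 0.2, B = 0:
  (A ∧ A) = min(0.2, 0.2) = 0.2
  ¬A: Gödel ¬ of 0.2 = 0 (operand ≠ 0)
  ((A ∧ A) ∨ ¬A) = max(0.2, 0) = 0.2
  (A ⊃ A): 0.2 ≤ 0.2, so result = 1
  ((A ⊃ A) ∨ B) = max(1, 0) = 1
  (((A ∧ A) ∨ ¬A) ∧ ((A ⊃ A) ∨ B)) = min(0.2, 1) = 0.2
Checking all 36 assignments confirms none give a value below 0.20.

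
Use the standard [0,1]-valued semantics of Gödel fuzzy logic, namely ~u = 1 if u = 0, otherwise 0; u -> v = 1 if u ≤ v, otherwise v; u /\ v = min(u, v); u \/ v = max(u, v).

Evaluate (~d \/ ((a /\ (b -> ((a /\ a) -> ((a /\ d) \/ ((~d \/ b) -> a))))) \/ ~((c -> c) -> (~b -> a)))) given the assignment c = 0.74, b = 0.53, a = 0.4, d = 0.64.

~d: Gödel ¬ of 0.64 = 0 (operand ≠ 0)
(a /\ a) = min(0.4, 0.4) = 0.4
(a /\ d) = min(0.4, 0.64) = 0.4
~d: Gödel ¬ of 0.64 = 0 (operand ≠ 0)
(~d \/ b) = max(0, 0.53) = 0.53
((~d \/ b) -> a): 0.53 > 0.4, so result = 0.4
((a /\ d) \/ ((~d \/ b) -> a)) = max(0.4, 0.4) = 0.4
((a /\ a) -> ((a /\ d) \/ ((~d \/ b) -> a))): 0.4 ≤ 0.4, so result = 1
(b -> ((a /\ a) -> ((a /\ d) \/ ((~d \/ b) -> a)))): 0.53 ≤ 1, so result = 1
(a /\ (b -> ((a /\ a) -> ((a /\ d) \/ ((~d \/ b) -> a))))) = min(0.4, 1) = 0.4
(c -> c): 0.74 ≤ 0.74, so result = 1
~b: Gödel ¬ of 0.53 = 0 (operand ≠ 0)
(~b -> a): 0 ≤ 0.4, so result = 1
((c -> c) -> (~b -> a)): 1 ≤ 1, so result = 1
~((c -> c) -> (~b -> a)): Gödel ¬ of 1 = 0 (operand ≠ 0)
((a /\ (b -> ((a /\ a) -> ((a /\ d) \/ ((~d \/ b) -> a))))) \/ ~((c -> c) -> (~b -> a))) = max(0.4, 0) = 0.4
(~d \/ ((a /\ (b -> ((a /\ a) -> ((a /\ d) \/ ((~d \/ b) -> a))))) \/ ~((c -> c) -> (~b -> a)))) = max(0, 0.4) = 0.4

0.40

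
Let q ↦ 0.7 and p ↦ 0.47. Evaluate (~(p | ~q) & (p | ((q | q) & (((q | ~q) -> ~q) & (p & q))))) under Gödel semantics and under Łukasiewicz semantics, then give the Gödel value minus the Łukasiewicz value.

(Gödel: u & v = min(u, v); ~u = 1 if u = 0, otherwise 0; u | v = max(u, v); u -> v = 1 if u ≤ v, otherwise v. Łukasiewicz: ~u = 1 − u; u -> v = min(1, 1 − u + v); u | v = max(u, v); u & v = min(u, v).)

-0.47

Gödel evaluation:
  ~q: Gödel ¬ of 0.7 = 0 (operand ≠ 0)
  (p | ~q) = max(0.47, 0) = 0.47
  ~(p | ~q): Gödel ¬ of 0.47 = 0 (operand ≠ 0)
  (q | q) = max(0.7, 0.7) = 0.7
  ~q: Gödel ¬ of 0.7 = 0 (operand ≠ 0)
  (q | ~q) = max(0.7, 0) = 0.7
  ~q: Gödel ¬ of 0.7 = 0 (operand ≠ 0)
  ((q | ~q) -> ~q): 0.7 > 0, so result = 0
  (p & q) = min(0.47, 0.7) = 0.47
  (((q | ~q) -> ~q) & (p & q)) = min(0, 0.47) = 0
  ((q | q) & (((q | ~q) -> ~q) & (p & q))) = min(0.7, 0) = 0
  (p | ((q | q) & (((q | ~q) -> ~q) & (p & q)))) = max(0.47, 0) = 0.47
  (~(p | ~q) & (p | ((q | q) & (((q | ~q) -> ~q) & (p & q))))) = min(0, 0.47) = 0
  Gödel value = 0
Łukasiewicz evaluation:
  ~q: Łukasiewicz ¬ gives 1 − 0.7 = 0.3
  (p | ~q) = max(0.47, 0.3) = 0.47
  ~(p | ~q): Łukasiewicz ¬ gives 1 − 0.47 = 0.53
  (q | q) = max(0.7, 0.7) = 0.7
  ~q: Łukasiewicz ¬ gives 1 − 0.7 = 0.3
  (q | ~q) = max(0.7, 0.3) = 0.7
  ~q: Łukasiewicz ¬ gives 1 − 0.7 = 0.3
  ((q | ~q) -> ~q): min(1, 1 − 0.7 + 0.3) = 0.6
  (p & q) = min(0.47, 0.7) = 0.47
  (((q | ~q) -> ~q) & (p & q)) = min(0.6, 0.47) = 0.47
  ((q | q) & (((q | ~q) -> ~q) & (p & q))) = min(0.7, 0.47) = 0.47
  (p | ((q | q) & (((q | ~q) -> ~q) & (p & q)))) = max(0.47, 0.47) = 0.47
  (~(p | ~q) & (p | ((q | q) & (((q | ~q) -> ~q) & (p & q))))) = min(0.53, 0.47) = 0.47
  Łukasiewicz value = 0.47
Difference: 0 − 0.47 = -0.47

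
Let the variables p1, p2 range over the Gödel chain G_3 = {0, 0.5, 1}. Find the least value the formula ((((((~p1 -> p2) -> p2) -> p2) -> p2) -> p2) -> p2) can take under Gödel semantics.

The minimum is attained at p1 = 0.5, p2 = 0:
  ~p1: Gödel ¬ of 0.5 = 0 (operand ≠ 0)
  (~p1 -> p2): 0 ≤ 0, so result = 1
  ((~p1 -> p2) -> p2): 1 > 0, so result = 0
  (((~p1 -> p2) -> p2) -> p2): 0 ≤ 0, so result = 1
  ((((~p1 -> p2) -> p2) -> p2) -> p2): 1 > 0, so result = 0
  (((((~p1 -> p2) -> p2) -> p2) -> p2) -> p2): 0 ≤ 0, so result = 1
  ((((((~p1 -> p2) -> p2) -> p2) -> p2) -> p2) -> p2): 1 > 0, so result = 0
Checking all 9 assignments confirms none give a value below 0.00.

0.00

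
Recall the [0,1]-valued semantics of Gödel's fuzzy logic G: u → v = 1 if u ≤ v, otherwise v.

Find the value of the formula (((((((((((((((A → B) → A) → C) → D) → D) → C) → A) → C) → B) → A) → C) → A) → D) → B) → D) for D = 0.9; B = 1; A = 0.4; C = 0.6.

0.90

(A → B): 0.4 ≤ 1, so result = 1
((A → B) → A): 1 > 0.4, so result = 0.4
(((A → B) → A) → C): 0.4 ≤ 0.6, so result = 1
((((A → B) → A) → C) → D): 1 > 0.9, so result = 0.9
(((((A → B) → A) → C) → D) → D): 0.9 ≤ 0.9, so result = 1
((((((A → B) → A) → C) → D) → D) → C): 1 > 0.6, so result = 0.6
(((((((A → B) → A) → C) → D) → D) → C) → A): 0.6 > 0.4, so result = 0.4
((((((((A → B) → A) → C) → D) → D) → C) → A) → C): 0.4 ≤ 0.6, so result = 1
(((((((((A → B) → A) → C) → D) → D) → C) → A) → C) → B): 1 ≤ 1, so result = 1
((((((((((A → B) → A) → C) → D) → D) → C) → A) → C) → B) → A): 1 > 0.4, so result = 0.4
(((((((((((A → B) → A) → C) → D) → D) → C) → A) → C) → B) → A) → C): 0.4 ≤ 0.6, so result = 1
((((((((((((A → B) → A) → C) → D) → D) → C) → A) → C) → B) → A) → C) → A): 1 > 0.4, so result = 0.4
(((((((((((((A → B) → A) → C) → D) → D) → C) → A) → C) → B) → A) → C) → A) → D): 0.4 ≤ 0.9, so result = 1
((((((((((((((A → B) → A) → C) → D) → D) → C) → A) → C) → B) → A) → C) → A) → D) → B): 1 ≤ 1, so result = 1
(((((((((((((((A → B) → A) → C) → D) → D) → C) → A) → C) → B) → A) → C) → A) → D) → B) → D): 1 > 0.9, so result = 0.9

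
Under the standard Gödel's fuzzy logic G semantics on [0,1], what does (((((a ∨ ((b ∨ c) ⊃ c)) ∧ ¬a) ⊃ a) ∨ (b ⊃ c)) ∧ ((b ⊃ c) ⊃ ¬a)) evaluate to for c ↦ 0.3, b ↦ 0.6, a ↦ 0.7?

(b ∨ c) = max(0.6, 0.3) = 0.6
((b ∨ c) ⊃ c): 0.6 > 0.3, so result = 0.3
(a ∨ ((b ∨ c) ⊃ c)) = max(0.7, 0.3) = 0.7
¬a: Gödel ¬ of 0.7 = 0 (operand ≠ 0)
((a ∨ ((b ∨ c) ⊃ c)) ∧ ¬a) = min(0.7, 0) = 0
(((a ∨ ((b ∨ c) ⊃ c)) ∧ ¬a) ⊃ a): 0 ≤ 0.7, so result = 1
(b ⊃ c): 0.6 > 0.3, so result = 0.3
((((a ∨ ((b ∨ c) ⊃ c)) ∧ ¬a) ⊃ a) ∨ (b ⊃ c)) = max(1, 0.3) = 1
(b ⊃ c): 0.6 > 0.3, so result = 0.3
¬a: Gödel ¬ of 0.7 = 0 (operand ≠ 0)
((b ⊃ c) ⊃ ¬a): 0.3 > 0, so result = 0
(((((a ∨ ((b ∨ c) ⊃ c)) ∧ ¬a) ⊃ a) ∨ (b ⊃ c)) ∧ ((b ⊃ c) ⊃ ¬a)) = min(1, 0) = 0

0.00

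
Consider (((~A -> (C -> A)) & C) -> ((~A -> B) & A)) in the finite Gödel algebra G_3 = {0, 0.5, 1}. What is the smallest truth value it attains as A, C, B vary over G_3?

0.50

The minimum is attained at A = 0.5, C = 1, B = 0:
  ~A: Gödel ¬ of 0.5 = 0 (operand ≠ 0)
  (C -> A): 1 > 0.5, so result = 0.5
  (~A -> (C -> A)): 0 ≤ 0.5, so result = 1
  ((~A -> (C -> A)) & C) = min(1, 1) = 1
  ~A: Gödel ¬ of 0.5 = 0 (operand ≠ 0)
  (~A -> B): 0 ≤ 0, so result = 1
  ((~A -> B) & A) = min(1, 0.5) = 0.5
  (((~A -> (C -> A)) & C) -> ((~A -> B) & A)): 1 > 0.5, so result = 0.5
Checking all 27 assignments confirms none give a value below 0.50.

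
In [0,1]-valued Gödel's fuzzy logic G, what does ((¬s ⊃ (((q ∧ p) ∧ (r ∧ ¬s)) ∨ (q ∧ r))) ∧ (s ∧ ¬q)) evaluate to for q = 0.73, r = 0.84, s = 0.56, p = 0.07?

0.00

¬s: Gödel ¬ of 0.56 = 0 (operand ≠ 0)
(q ∧ p) = min(0.73, 0.07) = 0.07
¬s: Gödel ¬ of 0.56 = 0 (operand ≠ 0)
(r ∧ ¬s) = min(0.84, 0) = 0
((q ∧ p) ∧ (r ∧ ¬s)) = min(0.07, 0) = 0
(q ∧ r) = min(0.73, 0.84) = 0.73
(((q ∧ p) ∧ (r ∧ ¬s)) ∨ (q ∧ r)) = max(0, 0.73) = 0.73
(¬s ⊃ (((q ∧ p) ∧ (r ∧ ¬s)) ∨ (q ∧ r))): 0 ≤ 0.73, so result = 1
¬q: Gödel ¬ of 0.73 = 0 (operand ≠ 0)
(s ∧ ¬q) = min(0.56, 0) = 0
((¬s ⊃ (((q ∧ p) ∧ (r ∧ ¬s)) ∨ (q ∧ r))) ∧ (s ∧ ¬q)) = min(1, 0) = 0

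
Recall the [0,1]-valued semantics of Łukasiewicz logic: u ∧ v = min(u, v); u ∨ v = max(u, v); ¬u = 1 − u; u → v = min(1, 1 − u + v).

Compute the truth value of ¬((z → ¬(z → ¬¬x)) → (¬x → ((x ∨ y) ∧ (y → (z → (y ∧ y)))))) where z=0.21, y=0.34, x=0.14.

0.38

¬x: Łukasiewicz ¬ gives 1 − 0.14 = 0.86
¬¬x: Łukasiewicz ¬ gives 1 − 0.86 = 0.14
(z → ¬¬x): min(1, 1 − 0.21 + 0.14) = 0.93
¬(z → ¬¬x): Łukasiewicz ¬ gives 1 − 0.93 = 0.07
(z → ¬(z → ¬¬x)): min(1, 1 − 0.21 + 0.07) = 0.86
¬x: Łukasiewicz ¬ gives 1 − 0.14 = 0.86
(x ∨ y) = max(0.14, 0.34) = 0.34
(y ∧ y) = min(0.34, 0.34) = 0.34
(z → (y ∧ y)): min(1, 1 − 0.21 + 0.34) = 1
(y → (z → (y ∧ y))): min(1, 1 − 0.34 + 1) = 1
((x ∨ y) ∧ (y → (z → (y ∧ y)))) = min(0.34, 1) = 0.34
(¬x → ((x ∨ y) ∧ (y → (z → (y ∧ y))))): min(1, 1 − 0.86 + 0.34) = 0.48
((z → ¬(z → ¬¬x)) → (¬x → ((x ∨ y) ∧ (y → (z → (y ∧ y)))))): min(1, 1 − 0.86 + 0.48) = 0.62
¬((z → ¬(z → ¬¬x)) → (¬x → ((x ∨ y) ∧ (y → (z → (y ∧ y)))))): Łukasiewicz ¬ gives 1 − 0.62 = 0.38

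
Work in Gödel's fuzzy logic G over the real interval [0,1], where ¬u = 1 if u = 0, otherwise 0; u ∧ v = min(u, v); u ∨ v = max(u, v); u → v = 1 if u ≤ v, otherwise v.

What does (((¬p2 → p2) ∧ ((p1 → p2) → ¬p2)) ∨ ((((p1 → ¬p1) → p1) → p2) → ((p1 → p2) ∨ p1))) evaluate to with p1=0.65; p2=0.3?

¬p2: Gödel ¬ of 0.3 = 0 (operand ≠ 0)
(¬p2 → p2): 0 ≤ 0.3, so result = 1
(p1 → p2): 0.65 > 0.3, so result = 0.3
¬p2: Gödel ¬ of 0.3 = 0 (operand ≠ 0)
((p1 → p2) → ¬p2): 0.3 > 0, so result = 0
((¬p2 → p2) ∧ ((p1 → p2) → ¬p2)) = min(1, 0) = 0
¬p1: Gödel ¬ of 0.65 = 0 (operand ≠ 0)
(p1 → ¬p1): 0.65 > 0, so result = 0
((p1 → ¬p1) → p1): 0 ≤ 0.65, so result = 1
(((p1 → ¬p1) → p1) → p2): 1 > 0.3, so result = 0.3
(p1 → p2): 0.65 > 0.3, so result = 0.3
((p1 → p2) ∨ p1) = max(0.3, 0.65) = 0.65
((((p1 → ¬p1) → p1) → p2) → ((p1 → p2) ∨ p1)): 0.3 ≤ 0.65, so result = 1
(((¬p2 → p2) ∧ ((p1 → p2) → ¬p2)) ∨ ((((p1 → ¬p1) → p1) → p2) → ((p1 → p2) ∨ p1))) = max(0, 1) = 1

1.00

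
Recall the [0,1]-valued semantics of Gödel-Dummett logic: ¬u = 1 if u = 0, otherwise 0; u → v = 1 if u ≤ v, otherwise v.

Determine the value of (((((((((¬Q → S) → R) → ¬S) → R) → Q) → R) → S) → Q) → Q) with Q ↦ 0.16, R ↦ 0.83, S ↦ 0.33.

¬Q: Gödel ¬ of 0.16 = 0 (operand ≠ 0)
(¬Q → S): 0 ≤ 0.33, so result = 1
((¬Q → S) → R): 1 > 0.83, so result = 0.83
¬S: Gödel ¬ of 0.33 = 0 (operand ≠ 0)
(((¬Q → S) → R) → ¬S): 0.83 > 0, so result = 0
((((¬Q → S) → R) → ¬S) → R): 0 ≤ 0.83, so result = 1
(((((¬Q → S) → R) → ¬S) → R) → Q): 1 > 0.16, so result = 0.16
((((((¬Q → S) → R) → ¬S) → R) → Q) → R): 0.16 ≤ 0.83, so result = 1
(((((((¬Q → S) → R) → ¬S) → R) → Q) → R) → S): 1 > 0.33, so result = 0.33
((((((((¬Q → S) → R) → ¬S) → R) → Q) → R) → S) → Q): 0.33 > 0.16, so result = 0.16
(((((((((¬Q → S) → R) → ¬S) → R) → Q) → R) → S) → Q) → Q): 0.16 ≤ 0.16, so result = 1

1.00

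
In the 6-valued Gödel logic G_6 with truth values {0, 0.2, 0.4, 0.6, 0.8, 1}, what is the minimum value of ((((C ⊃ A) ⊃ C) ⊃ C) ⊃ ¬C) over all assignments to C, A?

The minimum is attained at C = 0.2, A = 0:
  (C ⊃ A): 0.2 > 0, so result = 0
  ((C ⊃ A) ⊃ C): 0 ≤ 0.2, so result = 1
  (((C ⊃ A) ⊃ C) ⊃ C): 1 > 0.2, so result = 0.2
  ¬C: Gödel ¬ of 0.2 = 0 (operand ≠ 0)
  ((((C ⊃ A) ⊃ C) ⊃ C) ⊃ ¬C): 0.2 > 0, so result = 0
Checking all 36 assignments confirms none give a value below 0.00.

0.00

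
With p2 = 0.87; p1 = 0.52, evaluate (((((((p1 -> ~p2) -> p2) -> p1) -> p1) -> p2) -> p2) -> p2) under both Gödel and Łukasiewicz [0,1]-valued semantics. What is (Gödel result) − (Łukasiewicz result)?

0.00

Gödel evaluation:
  ~p2: Gödel ¬ of 0.87 = 0 (operand ≠ 0)
  (p1 -> ~p2): 0.52 > 0, so result = 0
  ((p1 -> ~p2) -> p2): 0 ≤ 0.87, so result = 1
  (((p1 -> ~p2) -> p2) -> p1): 1 > 0.52, so result = 0.52
  ((((p1 -> ~p2) -> p2) -> p1) -> p1): 0.52 ≤ 0.52, so result = 1
  (((((p1 -> ~p2) -> p2) -> p1) -> p1) -> p2): 1 > 0.87, so result = 0.87
  ((((((p1 -> ~p2) -> p2) -> p1) -> p1) -> p2) -> p2): 0.87 ≤ 0.87, so result = 1
  (((((((p1 -> ~p2) -> p2) -> p1) -> p1) -> p2) -> p2) -> p2): 1 > 0.87, so result = 0.87
  Gödel value = 0.87
Łukasiewicz evaluation:
  ~p2: Łukasiewicz ¬ gives 1 − 0.87 = 0.13
  (p1 -> ~p2): min(1, 1 − 0.52 + 0.13) = 0.61
  ((p1 -> ~p2) -> p2): min(1, 1 − 0.61 + 0.87) = 1
  (((p1 -> ~p2) -> p2) -> p1): min(1, 1 − 1 + 0.52) = 0.52
  ((((p1 -> ~p2) -> p2) -> p1) -> p1): min(1, 1 − 0.52 + 0.52) = 1
  (((((p1 -> ~p2) -> p2) -> p1) -> p1) -> p2): min(1, 1 − 1 + 0.87) = 0.87
  ((((((p1 -> ~p2) -> p2) -> p1) -> p1) -> p2) -> p2): min(1, 1 − 0.87 + 0.87) = 1
  (((((((p1 -> ~p2) -> p2) -> p1) -> p1) -> p2) -> p2) -> p2): min(1, 1 − 1 + 0.87) = 0.87
  Łukasiewicz value = 0.87
Difference: 0.87 − 0.87 = 0.00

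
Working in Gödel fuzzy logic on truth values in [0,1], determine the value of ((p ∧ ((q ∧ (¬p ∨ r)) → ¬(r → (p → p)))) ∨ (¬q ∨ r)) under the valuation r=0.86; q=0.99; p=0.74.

¬p: Gödel ¬ of 0.74 = 0 (operand ≠ 0)
(¬p ∨ r) = max(0, 0.86) = 0.86
(q ∧ (¬p ∨ r)) = min(0.99, 0.86) = 0.86
(p → p): 0.74 ≤ 0.74, so result = 1
(r → (p → p)): 0.86 ≤ 1, so result = 1
¬(r → (p → p)): Gödel ¬ of 1 = 0 (operand ≠ 0)
((q ∧ (¬p ∨ r)) → ¬(r → (p → p))): 0.86 > 0, so result = 0
(p ∧ ((q ∧ (¬p ∨ r)) → ¬(r → (p → p)))) = min(0.74, 0) = 0
¬q: Gödel ¬ of 0.99 = 0 (operand ≠ 0)
(¬q ∨ r) = max(0, 0.86) = 0.86
((p ∧ ((q ∧ (¬p ∨ r)) → ¬(r → (p → p)))) ∨ (¬q ∨ r)) = max(0, 0.86) = 0.86

0.86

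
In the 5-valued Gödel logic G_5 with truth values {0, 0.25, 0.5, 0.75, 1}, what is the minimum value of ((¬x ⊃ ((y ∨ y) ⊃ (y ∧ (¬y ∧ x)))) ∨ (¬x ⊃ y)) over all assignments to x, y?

The minimum is attained at x = 0, y = 0.25:
  ¬x: Gödel ¬ of 0 = 1 (operand is 0)
  (y ∨ y) = max(0.25, 0.25) = 0.25
  ¬y: Gödel ¬ of 0.25 = 0 (operand ≠ 0)
  (¬y ∧ x) = min(0, 0) = 0
  (y ∧ (¬y ∧ x)) = min(0.25, 0) = 0
  ((y ∨ y) ⊃ (y ∧ (¬y ∧ x))): 0.25 > 0, so result = 0
  (¬x ⊃ ((y ∨ y) ⊃ (y ∧ (¬y ∧ x)))): 1 > 0, so result = 0
  ¬x: Gödel ¬ of 0 = 1 (operand is 0)
  (¬x ⊃ y): 1 > 0.25, so result = 0.25
  ((¬x ⊃ ((y ∨ y) ⊃ (y ∧ (¬y ∧ x)))) ∨ (¬x ⊃ y)) = max(0, 0.25) = 0.25
Checking all 25 assignments confirms none give a value below 0.25.

0.25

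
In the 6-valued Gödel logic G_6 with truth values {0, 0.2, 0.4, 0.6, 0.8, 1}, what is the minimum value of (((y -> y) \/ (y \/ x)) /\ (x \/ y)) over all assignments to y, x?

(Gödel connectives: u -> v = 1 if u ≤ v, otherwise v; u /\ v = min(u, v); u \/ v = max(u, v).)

0.00

The minimum is attained at y = 0, x = 0:
  (y -> y): 0 ≤ 0, so result = 1
  (y \/ x) = max(0, 0) = 0
  ((y -> y) \/ (y \/ x)) = max(1, 0) = 1
  (x \/ y) = max(0, 0) = 0
  (((y -> y) \/ (y \/ x)) /\ (x \/ y)) = min(1, 0) = 0
Checking all 36 assignments confirms none give a value below 0.00.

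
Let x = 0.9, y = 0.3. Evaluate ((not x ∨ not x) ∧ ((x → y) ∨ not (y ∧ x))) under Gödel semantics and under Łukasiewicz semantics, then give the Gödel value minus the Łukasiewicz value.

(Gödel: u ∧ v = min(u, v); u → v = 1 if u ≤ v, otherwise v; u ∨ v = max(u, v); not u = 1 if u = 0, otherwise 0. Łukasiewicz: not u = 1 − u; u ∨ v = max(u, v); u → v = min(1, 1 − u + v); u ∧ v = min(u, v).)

-0.10

Gödel evaluation:
  not x: Gödel ¬ of 0.9 = 0 (operand ≠ 0)
  not x: Gödel ¬ of 0.9 = 0 (operand ≠ 0)
  (not x ∨ not x) = max(0, 0) = 0
  (x → y): 0.9 > 0.3, so result = 0.3
  (y ∧ x) = min(0.3, 0.9) = 0.3
  not (y ∧ x): Gödel ¬ of 0.3 = 0 (operand ≠ 0)
  ((x → y) ∨ not (y ∧ x)) = max(0.3, 0) = 0.3
  ((not x ∨ not x) ∧ ((x → y) ∨ not (y ∧ x))) = min(0, 0.3) = 0
  Gödel value = 0
Łukasiewicz evaluation:
  not x: Łukasiewicz ¬ gives 1 − 0.9 = 0.1
  not x: Łukasiewicz ¬ gives 1 − 0.9 = 0.1
  (not x ∨ not x) = max(0.1, 0.1) = 0.1
  (x → y): min(1, 1 − 0.9 + 0.3) = 0.4
  (y ∧ x) = min(0.3, 0.9) = 0.3
  not (y ∧ x): Łukasiewicz ¬ gives 1 − 0.3 = 0.7
  ((x → y) ∨ not (y ∧ x)) = max(0.4, 0.7) = 0.7
  ((not x ∨ not x) ∧ ((x → y) ∨ not (y ∧ x))) = min(0.1, 0.7) = 0.1
  Łukasiewicz value = 0.1
Difference: 0 − 0.1 = -0.10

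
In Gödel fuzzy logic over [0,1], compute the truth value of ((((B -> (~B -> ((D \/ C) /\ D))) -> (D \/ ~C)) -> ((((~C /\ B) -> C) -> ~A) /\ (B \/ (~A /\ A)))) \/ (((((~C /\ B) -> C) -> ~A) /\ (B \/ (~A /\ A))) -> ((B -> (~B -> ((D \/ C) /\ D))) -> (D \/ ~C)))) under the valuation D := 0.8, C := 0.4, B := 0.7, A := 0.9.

~B: Gödel ¬ of 0.7 = 0 (operand ≠ 0)
(D \/ C) = max(0.8, 0.4) = 0.8
((D \/ C) /\ D) = min(0.8, 0.8) = 0.8
(~B -> ((D \/ C) /\ D)): 0 ≤ 0.8, so result = 1
(B -> (~B -> ((D \/ C) /\ D))): 0.7 ≤ 1, so result = 1
~C: Gödel ¬ of 0.4 = 0 (operand ≠ 0)
(D \/ ~C) = max(0.8, 0) = 0.8
((B -> (~B -> ((D \/ C) /\ D))) -> (D \/ ~C)): 1 > 0.8, so result = 0.8
~C: Gödel ¬ of 0.4 = 0 (operand ≠ 0)
(~C /\ B) = min(0, 0.7) = 0
((~C /\ B) -> C): 0 ≤ 0.4, so result = 1
~A: Gödel ¬ of 0.9 = 0 (operand ≠ 0)
(((~C /\ B) -> C) -> ~A): 1 > 0, so result = 0
~A: Gödel ¬ of 0.9 = 0 (operand ≠ 0)
(~A /\ A) = min(0, 0.9) = 0
(B \/ (~A /\ A)) = max(0.7, 0) = 0.7
((((~C /\ B) -> C) -> ~A) /\ (B \/ (~A /\ A))) = min(0, 0.7) = 0
(((B -> (~B -> ((D \/ C) /\ D))) -> (D \/ ~C)) -> ((((~C /\ B) -> C) -> ~A) /\ (B \/ (~A /\ A)))): 0.8 > 0, so result = 0
~C: Gödel ¬ of 0.4 = 0 (operand ≠ 0)
(~C /\ B) = min(0, 0.7) = 0
((~C /\ B) -> C): 0 ≤ 0.4, so result = 1
~A: Gödel ¬ of 0.9 = 0 (operand ≠ 0)
(((~C /\ B) -> C) -> ~A): 1 > 0, so result = 0
~A: Gödel ¬ of 0.9 = 0 (operand ≠ 0)
(~A /\ A) = min(0, 0.9) = 0
(B \/ (~A /\ A)) = max(0.7, 0) = 0.7
((((~C /\ B) -> C) -> ~A) /\ (B \/ (~A /\ A))) = min(0, 0.7) = 0
~B: Gödel ¬ of 0.7 = 0 (operand ≠ 0)
(D \/ C) = max(0.8, 0.4) = 0.8
((D \/ C) /\ D) = min(0.8, 0.8) = 0.8
(~B -> ((D \/ C) /\ D)): 0 ≤ 0.8, so result = 1
(B -> (~B -> ((D \/ C) /\ D))): 0.7 ≤ 1, so result = 1
~C: Gödel ¬ of 0.4 = 0 (operand ≠ 0)
(D \/ ~C) = max(0.8, 0) = 0.8
((B -> (~B -> ((D \/ C) /\ D))) -> (D \/ ~C)): 1 > 0.8, so result = 0.8
(((((~C /\ B) -> C) -> ~A) /\ (B \/ (~A /\ A))) -> ((B -> (~B -> ((D \/ C) /\ D))) -> (D \/ ~C))): 0 ≤ 0.8, so result = 1
((((B -> (~B -> ((D \/ C) /\ D))) -> (D \/ ~C)) -> ((((~C /\ B) -> C) -> ~A) /\ (B \/ (~A /\ A)))) \/ (((((~C /\ B) -> C) -> ~A) /\ (B \/ (~A /\ A))) -> ((B -> (~B -> ((D \/ C) /\ D))) -> (D \/ ~C)))) = max(0, 1) = 1

1.00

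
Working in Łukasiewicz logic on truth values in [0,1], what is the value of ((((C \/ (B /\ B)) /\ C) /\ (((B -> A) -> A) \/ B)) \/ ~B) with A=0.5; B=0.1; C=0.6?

(B /\ B) = min(0.1, 0.1) = 0.1
(C \/ (B /\ B)) = max(0.6, 0.1) = 0.6
((C \/ (B /\ B)) /\ C) = min(0.6, 0.6) = 0.6
(B -> A): min(1, 1 − 0.1 + 0.5) = 1
((B -> A) -> A): min(1, 1 − 1 + 0.5) = 0.5
(((B -> A) -> A) \/ B) = max(0.5, 0.1) = 0.5
(((C \/ (B /\ B)) /\ C) /\ (((B -> A) -> A) \/ B)) = min(0.6, 0.5) = 0.5
~B: Łukasiewicz ¬ gives 1 − 0.1 = 0.9
((((C \/ (B /\ B)) /\ C) /\ (((B -> A) -> A) \/ B)) \/ ~B) = max(0.5, 0.9) = 0.9

0.90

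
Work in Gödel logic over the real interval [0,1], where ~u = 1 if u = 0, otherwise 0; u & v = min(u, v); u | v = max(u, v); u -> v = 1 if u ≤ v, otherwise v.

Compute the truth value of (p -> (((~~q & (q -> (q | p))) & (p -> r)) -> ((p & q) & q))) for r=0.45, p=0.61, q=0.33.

0.33

~q: Gödel ¬ of 0.33 = 0 (operand ≠ 0)
~~q: Gödel ¬ of 0 = 1 (operand is 0)
(q | p) = max(0.33, 0.61) = 0.61
(q -> (q | p)): 0.33 ≤ 0.61, so result = 1
(~~q & (q -> (q | p))) = min(1, 1) = 1
(p -> r): 0.61 > 0.45, so result = 0.45
((~~q & (q -> (q | p))) & (p -> r)) = min(1, 0.45) = 0.45
(p & q) = min(0.61, 0.33) = 0.33
((p & q) & q) = min(0.33, 0.33) = 0.33
(((~~q & (q -> (q | p))) & (p -> r)) -> ((p & q) & q)): 0.45 > 0.33, so result = 0.33
(p -> (((~~q & (q -> (q | p))) & (p -> r)) -> ((p & q) & q))): 0.61 > 0.33, so result = 0.33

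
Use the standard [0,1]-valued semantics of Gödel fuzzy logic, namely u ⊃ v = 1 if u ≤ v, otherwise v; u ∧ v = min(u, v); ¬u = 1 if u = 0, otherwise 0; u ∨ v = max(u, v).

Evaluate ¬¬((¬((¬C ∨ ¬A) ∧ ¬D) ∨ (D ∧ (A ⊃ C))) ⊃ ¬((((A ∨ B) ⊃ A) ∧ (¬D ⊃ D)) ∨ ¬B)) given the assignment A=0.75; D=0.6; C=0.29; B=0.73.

¬C: Gödel ¬ of 0.29 = 0 (operand ≠ 0)
¬A: Gödel ¬ of 0.75 = 0 (operand ≠ 0)
(¬C ∨ ¬A) = max(0, 0) = 0
¬D: Gödel ¬ of 0.6 = 0 (operand ≠ 0)
((¬C ∨ ¬A) ∧ ¬D) = min(0, 0) = 0
¬((¬C ∨ ¬A) ∧ ¬D): Gödel ¬ of 0 = 1 (operand is 0)
(A ⊃ C): 0.75 > 0.29, so result = 0.29
(D ∧ (A ⊃ C)) = min(0.6, 0.29) = 0.29
(¬((¬C ∨ ¬A) ∧ ¬D) ∨ (D ∧ (A ⊃ C))) = max(1, 0.29) = 1
(A ∨ B) = max(0.75, 0.73) = 0.75
((A ∨ B) ⊃ A): 0.75 ≤ 0.75, so result = 1
¬D: Gödel ¬ of 0.6 = 0 (operand ≠ 0)
(¬D ⊃ D): 0 ≤ 0.6, so result = 1
(((A ∨ B) ⊃ A) ∧ (¬D ⊃ D)) = min(1, 1) = 1
¬B: Gödel ¬ of 0.73 = 0 (operand ≠ 0)
((((A ∨ B) ⊃ A) ∧ (¬D ⊃ D)) ∨ ¬B) = max(1, 0) = 1
¬((((A ∨ B) ⊃ A) ∧ (¬D ⊃ D)) ∨ ¬B): Gödel ¬ of 1 = 0 (operand ≠ 0)
((¬((¬C ∨ ¬A) ∧ ¬D) ∨ (D ∧ (A ⊃ C))) ⊃ ¬((((A ∨ B) ⊃ A) ∧ (¬D ⊃ D)) ∨ ¬B)): 1 > 0, so result = 0
¬((¬((¬C ∨ ¬A) ∧ ¬D) ∨ (D ∧ (A ⊃ C))) ⊃ ¬((((A ∨ B) ⊃ A) ∧ (¬D ⊃ D)) ∨ ¬B)): Gödel ¬ of 0 = 1 (operand is 0)
¬¬((¬((¬C ∨ ¬A) ∧ ¬D) ∨ (D ∧ (A ⊃ C))) ⊃ ¬((((A ∨ B) ⊃ A) ∧ (¬D ⊃ D)) ∨ ¬B)): Gödel ¬ of 1 = 0 (operand ≠ 0)

0.00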